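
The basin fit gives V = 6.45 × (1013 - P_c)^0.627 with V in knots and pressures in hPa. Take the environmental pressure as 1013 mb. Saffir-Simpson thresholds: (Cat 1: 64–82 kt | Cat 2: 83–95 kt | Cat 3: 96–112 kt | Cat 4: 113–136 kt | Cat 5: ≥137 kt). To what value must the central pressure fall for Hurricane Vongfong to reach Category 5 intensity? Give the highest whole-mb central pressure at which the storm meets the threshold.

882 mb

Category 5 begins at V = 137 kt.
Required ΔP = (137/6.45)^(1/0.627) = 21.240^1.595 ≈ 130.82 mb.
P_c ≤ 1013 − 130.82 = 882.18, so the highest integer P_c is 882 mb.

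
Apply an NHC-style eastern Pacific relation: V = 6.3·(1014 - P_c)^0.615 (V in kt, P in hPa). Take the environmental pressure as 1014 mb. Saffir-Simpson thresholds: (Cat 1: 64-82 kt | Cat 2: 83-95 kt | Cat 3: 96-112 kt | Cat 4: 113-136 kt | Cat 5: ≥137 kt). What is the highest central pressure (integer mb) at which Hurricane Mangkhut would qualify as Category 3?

930 mb

Category 3 begins at V = 96 kt.
Required ΔP = (96/6.3)^(1/0.615) = 15.238^1.626 ≈ 83.84 mb.
P_c ≤ 1014 − 83.84 = 930.16, so the highest integer P_c is 930 mb.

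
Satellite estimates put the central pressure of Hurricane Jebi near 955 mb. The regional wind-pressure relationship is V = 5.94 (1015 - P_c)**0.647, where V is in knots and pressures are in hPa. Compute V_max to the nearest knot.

ΔP = 1015 − 955 = 60 mb.
60^0.647 ≈ 14.140.
V ≈ 5.94 × 14.140 ≈ 84.0 kt.

84 kt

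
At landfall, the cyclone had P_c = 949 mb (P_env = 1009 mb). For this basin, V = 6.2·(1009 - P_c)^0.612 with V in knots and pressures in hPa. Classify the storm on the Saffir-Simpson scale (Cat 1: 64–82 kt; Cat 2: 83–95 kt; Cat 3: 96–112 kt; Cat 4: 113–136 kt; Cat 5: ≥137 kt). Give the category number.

ΔP = 1009 − 949 = 60 mb.
V ≈ 6.2 × 60^0.612 = 6.2 × 12.25 ≈ 76 kt.
76 kt falls in the Category 1 band.

1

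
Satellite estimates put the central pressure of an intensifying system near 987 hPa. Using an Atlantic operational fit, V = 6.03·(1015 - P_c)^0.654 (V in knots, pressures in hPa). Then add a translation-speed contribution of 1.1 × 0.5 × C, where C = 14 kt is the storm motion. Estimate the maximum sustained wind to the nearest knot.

ΔP = 1015 − 987 = 28 hPa.
28^0.654 ≈ 8.840.
V ≈ 6.03 × 8.840 ≈ 53.3 kt.
Translation term: 1.1 × 0.5 × 14 = 7.7 kt.
Corrected V ≈ 61 kt → 61 kt.

61 kt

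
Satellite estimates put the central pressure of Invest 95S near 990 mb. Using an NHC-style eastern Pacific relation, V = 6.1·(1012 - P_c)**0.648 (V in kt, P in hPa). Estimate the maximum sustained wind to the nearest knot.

45 kt

ΔP = 1012 − 990 = 22 mb.
22^0.648 ≈ 7.411.
V ≈ 6.1 × 7.411 ≈ 45.2 kt.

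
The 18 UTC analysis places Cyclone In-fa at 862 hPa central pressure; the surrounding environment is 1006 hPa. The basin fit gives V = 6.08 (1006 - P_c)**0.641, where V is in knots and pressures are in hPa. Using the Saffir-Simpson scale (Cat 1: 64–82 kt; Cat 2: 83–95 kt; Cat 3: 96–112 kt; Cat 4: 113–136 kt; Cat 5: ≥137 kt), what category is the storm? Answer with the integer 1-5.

5

ΔP = 1006 − 862 = 144 hPa.
V ≈ 6.08 × 144^0.641 = 6.08 × 24.18 ≈ 147 kt.
147 kt falls in the Category 5 band.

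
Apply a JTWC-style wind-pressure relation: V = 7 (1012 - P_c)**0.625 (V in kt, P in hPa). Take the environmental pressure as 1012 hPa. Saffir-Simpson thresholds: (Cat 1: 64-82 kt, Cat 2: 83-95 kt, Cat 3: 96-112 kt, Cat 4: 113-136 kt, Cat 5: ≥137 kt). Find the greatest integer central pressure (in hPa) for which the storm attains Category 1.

Category 1 begins at V = 64 kt.
Required ΔP = (64/7)^(1/0.625) = 9.143^1.600 ≈ 34.49 hPa.
P_c ≤ 1012 − 34.49 = 977.51, so the highest integer P_c is 977 hPa.

977 hPa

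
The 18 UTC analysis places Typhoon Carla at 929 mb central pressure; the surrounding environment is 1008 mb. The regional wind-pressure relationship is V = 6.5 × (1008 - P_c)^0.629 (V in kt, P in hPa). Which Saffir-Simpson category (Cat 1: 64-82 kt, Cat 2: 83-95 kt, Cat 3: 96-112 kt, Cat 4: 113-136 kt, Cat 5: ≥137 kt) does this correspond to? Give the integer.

ΔP = 1008 − 929 = 79 mb.
V ≈ 6.5 × 79^0.629 = 6.5 × 15.62 ≈ 102 kt.
102 kt falls in the Category 3 band.

3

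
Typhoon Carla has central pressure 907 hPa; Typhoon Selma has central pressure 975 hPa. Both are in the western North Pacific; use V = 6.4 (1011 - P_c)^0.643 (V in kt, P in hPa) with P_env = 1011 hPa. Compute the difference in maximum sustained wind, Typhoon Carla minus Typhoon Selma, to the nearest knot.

Typhoon Carla: ΔP = 104; V ≈ 6.4 × 104^0.643 ≈ 126.80 kt.
Typhoon Selma: ΔP = 36; V ≈ 6.4 × 36^0.643 ≈ 64.10 kt.
Difference ≈ 126.80 − 64.10 = 62.70 → 63 kt.

63 kt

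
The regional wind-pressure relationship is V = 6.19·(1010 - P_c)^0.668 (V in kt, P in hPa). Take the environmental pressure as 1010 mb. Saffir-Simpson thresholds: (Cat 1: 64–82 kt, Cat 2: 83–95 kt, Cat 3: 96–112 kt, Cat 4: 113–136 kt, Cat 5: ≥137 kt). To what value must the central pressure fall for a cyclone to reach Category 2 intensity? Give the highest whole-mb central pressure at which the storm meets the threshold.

961 mb

Category 2 begins at V = 83 kt.
Required ΔP = (83/6.19)^(1/0.668) = 13.409^1.497 ≈ 48.72 mb.
P_c ≤ 1010 − 48.72 = 961.28, so the highest integer P_c is 961 mb.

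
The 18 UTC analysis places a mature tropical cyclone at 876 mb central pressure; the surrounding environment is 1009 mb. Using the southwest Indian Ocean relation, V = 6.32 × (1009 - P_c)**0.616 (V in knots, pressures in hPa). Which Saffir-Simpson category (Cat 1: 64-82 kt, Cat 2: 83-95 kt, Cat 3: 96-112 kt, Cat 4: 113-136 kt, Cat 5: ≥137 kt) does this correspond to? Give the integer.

ΔP = 1009 − 876 = 133 mb.
V ≈ 6.32 × 133^0.616 = 6.32 × 20.34 ≈ 129 kt.
129 kt falls in the Category 4 band.

4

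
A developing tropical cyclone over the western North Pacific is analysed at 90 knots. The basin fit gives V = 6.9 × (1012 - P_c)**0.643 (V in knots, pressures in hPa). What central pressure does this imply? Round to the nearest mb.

ΔP = (V / 6.9)^(1/0.643) = (90/6.9)^1.555.
90/6.9 = 13.043; 13.043^1.555 ≈ 54.28 mb.
P_c = 1012 − 54.28 = 957.72 ≈ 958 mb.

958 mb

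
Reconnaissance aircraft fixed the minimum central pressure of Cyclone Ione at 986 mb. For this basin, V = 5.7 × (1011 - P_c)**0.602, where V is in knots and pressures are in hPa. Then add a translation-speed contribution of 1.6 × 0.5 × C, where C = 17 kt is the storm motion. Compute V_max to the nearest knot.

53 kt

ΔP = 1011 − 986 = 25 mb.
25^0.602 ≈ 6.943.
V ≈ 5.7 × 6.943 ≈ 39.6 kt.
Translation term: 1.6 × 0.5 × 17 = 13.6 kt.
Corrected V ≈ 53.2 kt → 53 kt.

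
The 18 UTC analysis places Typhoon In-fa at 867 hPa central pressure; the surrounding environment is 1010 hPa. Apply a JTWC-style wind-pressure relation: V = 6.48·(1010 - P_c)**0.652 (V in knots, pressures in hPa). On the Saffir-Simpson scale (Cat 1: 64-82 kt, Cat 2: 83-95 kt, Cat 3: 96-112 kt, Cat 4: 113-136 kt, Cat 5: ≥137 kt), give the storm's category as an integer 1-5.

ΔP = 1010 − 867 = 143 hPa.
V ≈ 6.48 × 143^0.652 = 6.48 × 25.43 ≈ 165 kt.
165 kt falls in the Category 5 band.

5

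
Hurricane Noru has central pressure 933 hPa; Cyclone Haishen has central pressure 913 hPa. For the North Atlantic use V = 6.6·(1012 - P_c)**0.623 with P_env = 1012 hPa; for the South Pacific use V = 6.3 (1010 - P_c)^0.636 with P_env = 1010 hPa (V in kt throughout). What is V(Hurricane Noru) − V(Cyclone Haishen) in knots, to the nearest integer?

Hurricane Noru: ΔP = 79; V ≈ 6.6 × 79^0.623 ≈ 100.41 kt.
Cyclone Haishen: ΔP = 97; V ≈ 6.3 × 97^0.636 ≈ 115.59 kt.
Difference ≈ 100.41 − 115.59 = -15.18 → -15 kt.

-15 kt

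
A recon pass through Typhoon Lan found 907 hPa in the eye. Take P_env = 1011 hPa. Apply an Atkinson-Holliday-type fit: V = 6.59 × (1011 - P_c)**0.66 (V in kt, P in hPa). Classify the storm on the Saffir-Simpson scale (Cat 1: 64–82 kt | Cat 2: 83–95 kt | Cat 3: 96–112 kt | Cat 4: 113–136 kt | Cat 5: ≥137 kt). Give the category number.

ΔP = 1011 − 907 = 104 hPa.
V ≈ 6.59 × 104^0.66 = 6.59 × 21.44 ≈ 141 kt.
141 kt falls in the Category 5 band.

5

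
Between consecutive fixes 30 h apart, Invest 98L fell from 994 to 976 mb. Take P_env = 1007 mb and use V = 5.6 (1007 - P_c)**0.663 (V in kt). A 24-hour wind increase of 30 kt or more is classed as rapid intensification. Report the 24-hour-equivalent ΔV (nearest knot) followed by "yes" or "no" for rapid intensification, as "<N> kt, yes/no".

19 kt, no

V₁: ΔP = 13, V ≈ 5.6 × 13^0.663 ≈ 30.67 kt.
V₂: ΔP = 31, V ≈ 5.6 × 31^0.663 ≈ 54.57 kt.
ΔV over 30 h = 23.90 kt → 24 h equivalent = 23.90 × 24/30 ≈ 19.12 kt.
19 kt < 30 kt ⇒ not rapid intensification.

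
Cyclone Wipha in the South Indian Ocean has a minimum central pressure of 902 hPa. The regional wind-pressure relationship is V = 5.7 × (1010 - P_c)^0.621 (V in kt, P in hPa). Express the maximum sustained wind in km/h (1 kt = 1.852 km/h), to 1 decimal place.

193.3 km/h

ΔP = 1010 − 902 = 108 hPa.
V ≈ 5.7 × 108^0.621 = 5.7 × 18.313 ≈ 104.383 kt.
104.383 × 1.852 ≈ 193.32 km/h → 193.3 km/h.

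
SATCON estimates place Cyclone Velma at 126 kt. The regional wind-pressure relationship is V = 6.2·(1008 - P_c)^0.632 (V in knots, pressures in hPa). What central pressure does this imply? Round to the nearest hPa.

ΔP = (V / 6.2)^(1/0.632) = (126/6.2)^1.582.
126/6.2 = 20.323; 20.323^1.582 ≈ 117.38 hPa.
P_c = 1008 − 117.38 = 890.62 ≈ 891 hPa.

891 hPa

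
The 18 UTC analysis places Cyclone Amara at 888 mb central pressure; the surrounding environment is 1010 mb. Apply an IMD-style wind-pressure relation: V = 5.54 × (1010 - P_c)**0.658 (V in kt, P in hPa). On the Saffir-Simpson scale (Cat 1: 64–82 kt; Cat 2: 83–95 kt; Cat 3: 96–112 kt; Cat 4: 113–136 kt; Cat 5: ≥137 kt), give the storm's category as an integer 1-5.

4

ΔP = 1010 − 888 = 122 mb.
V ≈ 5.54 × 122^0.658 = 5.54 × 23.60 ≈ 131 kt.
131 kt falls in the Category 4 band.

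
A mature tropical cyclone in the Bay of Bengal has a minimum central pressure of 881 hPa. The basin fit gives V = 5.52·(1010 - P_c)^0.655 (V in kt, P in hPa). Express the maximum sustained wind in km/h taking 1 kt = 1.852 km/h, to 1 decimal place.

246.6 km/h

ΔP = 1010 − 881 = 129 hPa.
V ≈ 5.52 × 129^0.655 = 5.52 × 24.123 ≈ 133.160 kt.
133.160 × 1.852 ≈ 246.61 km/h → 246.6 km/h.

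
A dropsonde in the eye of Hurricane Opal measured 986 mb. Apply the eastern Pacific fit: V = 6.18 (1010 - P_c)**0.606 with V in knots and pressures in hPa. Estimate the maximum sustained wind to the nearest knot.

42 kt

ΔP = 1010 − 986 = 24 mb.
24^0.606 ≈ 6.861.
V ≈ 6.18 × 6.861 ≈ 42.4 kt.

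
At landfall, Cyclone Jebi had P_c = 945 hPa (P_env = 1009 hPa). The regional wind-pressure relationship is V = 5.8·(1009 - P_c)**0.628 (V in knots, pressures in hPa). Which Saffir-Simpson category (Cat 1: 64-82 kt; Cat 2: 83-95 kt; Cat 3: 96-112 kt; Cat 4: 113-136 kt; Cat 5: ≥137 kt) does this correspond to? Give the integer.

ΔP = 1009 − 945 = 64 hPa.
V ≈ 5.8 × 64^0.628 = 5.8 × 13.62 ≈ 79 kt.
79 kt falls in the Category 1 band.

1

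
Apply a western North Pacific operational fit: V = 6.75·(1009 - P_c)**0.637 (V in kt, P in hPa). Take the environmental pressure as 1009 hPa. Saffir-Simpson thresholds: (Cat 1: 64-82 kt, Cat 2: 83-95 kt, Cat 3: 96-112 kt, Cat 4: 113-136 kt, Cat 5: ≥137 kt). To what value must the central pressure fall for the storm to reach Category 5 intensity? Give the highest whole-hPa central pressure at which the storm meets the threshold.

896 hPa

Category 5 begins at V = 137 kt.
Required ΔP = (137/6.75)^(1/0.637) = 20.296^1.570 ≈ 112.84 hPa.
P_c ≤ 1009 − 112.84 = 896.16, so the highest integer P_c is 896 hPa.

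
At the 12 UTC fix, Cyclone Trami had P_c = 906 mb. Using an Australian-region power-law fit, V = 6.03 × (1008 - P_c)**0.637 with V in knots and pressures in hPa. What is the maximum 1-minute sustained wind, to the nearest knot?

115 kt

ΔP = 1008 − 906 = 102 mb.
102^0.637 ≈ 19.032.
V ≈ 6.03 × 19.032 ≈ 114.8 kt.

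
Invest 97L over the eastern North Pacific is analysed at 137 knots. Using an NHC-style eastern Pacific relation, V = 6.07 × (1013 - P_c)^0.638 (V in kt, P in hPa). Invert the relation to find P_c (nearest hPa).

ΔP = (V / 6.07)^(1/0.638) = (137/6.07)^1.567.
137/6.07 = 22.570; 22.570^1.567 ≈ 132.29 hPa.
P_c = 1013 − 132.29 = 880.71 ≈ 881 hPa.

881 hPa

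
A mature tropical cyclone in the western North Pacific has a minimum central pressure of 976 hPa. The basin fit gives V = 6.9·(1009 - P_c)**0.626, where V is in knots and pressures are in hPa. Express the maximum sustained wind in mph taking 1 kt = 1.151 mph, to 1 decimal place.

ΔP = 1009 − 976 = 33 hPa.
V ≈ 6.9 × 33^0.626 = 6.9 × 8.925 ≈ 61.580 kt.
61.580 × 1.151 ≈ 70.88 mph → 70.9 mph.

70.9 mph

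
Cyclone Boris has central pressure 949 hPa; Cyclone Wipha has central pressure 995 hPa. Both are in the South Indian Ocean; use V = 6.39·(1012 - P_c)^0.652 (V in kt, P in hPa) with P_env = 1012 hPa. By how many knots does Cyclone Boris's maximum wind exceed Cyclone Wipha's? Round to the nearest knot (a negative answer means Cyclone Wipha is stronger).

55 kt

Cyclone Boris: ΔP = 63; V ≈ 6.39 × 63^0.652 ≈ 95.21 kt.
Cyclone Wipha: ΔP = 17; V ≈ 6.39 × 17^0.652 ≈ 40.53 kt.
Difference ≈ 95.21 − 40.53 = 54.68 → 55 kt.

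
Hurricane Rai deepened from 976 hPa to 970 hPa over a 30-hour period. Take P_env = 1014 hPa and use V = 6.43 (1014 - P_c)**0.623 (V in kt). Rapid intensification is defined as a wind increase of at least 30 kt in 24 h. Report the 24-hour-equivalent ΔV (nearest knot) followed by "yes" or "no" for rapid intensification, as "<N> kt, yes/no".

5 kt, no

V₁: ΔP = 38, V ≈ 6.43 × 38^0.623 ≈ 62.00 kt.
V₂: ΔP = 44, V ≈ 6.43 × 44^0.623 ≈ 67.93 kt.
ΔV over 30 h = 5.93 kt → 24 h equivalent = 5.93 × 24/30 ≈ 4.74 kt.
5 kt < 30 kt ⇒ not rapid intensification.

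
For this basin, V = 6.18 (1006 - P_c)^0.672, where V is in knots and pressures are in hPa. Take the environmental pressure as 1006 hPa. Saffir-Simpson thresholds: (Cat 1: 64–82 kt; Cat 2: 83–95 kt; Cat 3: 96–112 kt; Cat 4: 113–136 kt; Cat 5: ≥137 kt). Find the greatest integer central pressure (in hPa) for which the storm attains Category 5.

Category 5 begins at V = 137 kt.
Required ΔP = (137/6.18)^(1/0.672) = 22.168^1.488 ≈ 100.60 hPa.
P_c ≤ 1006 − 100.60 = 905.40, so the highest integer P_c is 905 hPa.

905 hPa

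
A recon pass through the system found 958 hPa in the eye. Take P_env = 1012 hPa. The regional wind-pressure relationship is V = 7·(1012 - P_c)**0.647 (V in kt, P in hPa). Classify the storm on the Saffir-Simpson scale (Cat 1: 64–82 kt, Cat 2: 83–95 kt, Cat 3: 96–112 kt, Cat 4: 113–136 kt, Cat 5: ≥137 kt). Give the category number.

ΔP = 1012 − 958 = 54 hPa.
V ≈ 7 × 54^0.647 = 7 × 13.21 ≈ 92 kt.
92 kt falls in the Category 2 band.

2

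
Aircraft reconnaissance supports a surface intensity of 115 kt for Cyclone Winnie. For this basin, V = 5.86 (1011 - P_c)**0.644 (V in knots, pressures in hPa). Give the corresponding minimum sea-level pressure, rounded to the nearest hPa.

909 hPa

ΔP = (V / 5.86)^(1/0.644) = (115/5.86)^1.553.
115/5.86 = 19.625; 19.625^1.553 ≈ 101.73 hPa.
P_c = 1011 − 101.73 = 909.27 ≈ 909 hPa.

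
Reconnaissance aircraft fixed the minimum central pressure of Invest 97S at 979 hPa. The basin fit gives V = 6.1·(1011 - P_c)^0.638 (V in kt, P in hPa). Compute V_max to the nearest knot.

56 kt

ΔP = 1011 − 979 = 32 hPa.
32^0.638 ≈ 9.126.
V ≈ 6.1 × 9.126 ≈ 55.7 kt.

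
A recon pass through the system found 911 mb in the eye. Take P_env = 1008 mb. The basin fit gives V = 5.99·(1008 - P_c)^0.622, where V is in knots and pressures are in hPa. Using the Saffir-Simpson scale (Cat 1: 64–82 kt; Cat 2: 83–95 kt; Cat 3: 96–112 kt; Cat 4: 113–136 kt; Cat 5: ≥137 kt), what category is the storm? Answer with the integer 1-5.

ΔP = 1008 − 911 = 97 mb.
V ≈ 5.99 × 97^0.622 = 5.99 × 17.21 ≈ 103 kt.
103 kt falls in the Category 3 band.

3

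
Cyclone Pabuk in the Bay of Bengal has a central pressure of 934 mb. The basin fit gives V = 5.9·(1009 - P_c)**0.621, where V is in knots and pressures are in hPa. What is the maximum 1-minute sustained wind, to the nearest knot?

86 kt

ΔP = 1009 − 934 = 75 mb.
75^0.621 ≈ 14.602.
V ≈ 5.9 × 14.602 ≈ 86.2 kt.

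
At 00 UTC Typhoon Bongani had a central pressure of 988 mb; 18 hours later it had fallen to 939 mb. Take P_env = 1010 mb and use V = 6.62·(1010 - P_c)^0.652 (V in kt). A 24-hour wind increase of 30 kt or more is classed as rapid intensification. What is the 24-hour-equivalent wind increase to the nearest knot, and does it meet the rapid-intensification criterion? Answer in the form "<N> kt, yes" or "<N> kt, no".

V₁: ΔP = 22, V ≈ 6.62 × 22^0.652 ≈ 49.67 kt.
V₂: ΔP = 71, V ≈ 6.62 × 71^0.652 ≈ 106.63 kt.
ΔV over 18 h = 56.96 kt → 24 h equivalent = 56.96 × 24/18 ≈ 75.95 kt.
76 kt ≥ 30 kt ⇒ rapid intensification.

76 kt, yes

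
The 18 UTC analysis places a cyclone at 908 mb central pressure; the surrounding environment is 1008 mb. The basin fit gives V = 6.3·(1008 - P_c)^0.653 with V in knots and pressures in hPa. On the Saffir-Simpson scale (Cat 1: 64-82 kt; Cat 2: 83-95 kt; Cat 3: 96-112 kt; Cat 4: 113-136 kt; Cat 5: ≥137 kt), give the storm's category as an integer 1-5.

4

ΔP = 1008 − 908 = 100 mb.
V ≈ 6.3 × 100^0.653 = 6.3 × 20.23 ≈ 127 kt.
127 kt falls in the Category 4 band.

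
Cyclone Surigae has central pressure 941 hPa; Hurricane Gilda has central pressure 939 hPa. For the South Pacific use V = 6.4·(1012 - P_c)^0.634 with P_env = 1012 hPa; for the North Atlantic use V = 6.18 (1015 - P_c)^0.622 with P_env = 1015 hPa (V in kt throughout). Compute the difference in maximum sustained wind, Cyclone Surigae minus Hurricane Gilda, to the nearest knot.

4 kt

Cyclone Surigae: ΔP = 71; V ≈ 6.4 × 71^0.634 ≈ 95.47 kt.
Hurricane Gilda: ΔP = 76; V ≈ 6.18 × 76^0.622 ≈ 91.38 kt.
Difference ≈ 95.47 − 91.38 = 4.09 → 4 kt.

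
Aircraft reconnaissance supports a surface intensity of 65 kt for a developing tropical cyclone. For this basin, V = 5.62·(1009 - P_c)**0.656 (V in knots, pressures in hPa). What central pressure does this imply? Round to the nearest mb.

ΔP = (V / 5.62)^(1/0.656) = (65/5.62)^1.524.
65/5.62 = 11.566; 11.566^1.524 ≈ 41.75 mb.
P_c = 1009 − 41.75 = 967.25 ≈ 967 mb.

967 mb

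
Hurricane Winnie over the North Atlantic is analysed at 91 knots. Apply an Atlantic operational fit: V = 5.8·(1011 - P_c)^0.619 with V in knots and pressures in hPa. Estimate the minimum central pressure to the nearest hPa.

926 hPa

ΔP = (V / 5.8)^(1/0.619) = (91/5.8)^1.616.
91/5.8 = 15.690; 15.690^1.616 ≈ 85.41 hPa.
P_c = 1011 − 85.41 = 925.59 ≈ 926 hPa.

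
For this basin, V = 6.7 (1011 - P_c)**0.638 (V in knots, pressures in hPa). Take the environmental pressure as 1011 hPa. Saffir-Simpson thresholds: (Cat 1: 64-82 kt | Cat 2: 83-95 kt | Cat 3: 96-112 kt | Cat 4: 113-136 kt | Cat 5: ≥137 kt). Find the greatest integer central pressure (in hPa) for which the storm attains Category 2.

Category 2 begins at V = 83 kt.
Required ΔP = (83/6.7)^(1/0.638) = 12.388^1.567 ≈ 51.66 hPa.
P_c ≤ 1011 − 51.66 = 959.34, so the highest integer P_c is 959 hPa.

959 hPa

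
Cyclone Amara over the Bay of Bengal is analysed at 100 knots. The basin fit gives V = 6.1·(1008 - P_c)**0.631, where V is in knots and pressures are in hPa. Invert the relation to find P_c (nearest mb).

ΔP = (V / 6.1)^(1/0.631) = (100/6.1)^1.585.
100/6.1 = 16.393; 16.393^1.585 ≈ 84.14 mb.
P_c = 1008 − 84.14 = 923.86 ≈ 924 mb.

924 mb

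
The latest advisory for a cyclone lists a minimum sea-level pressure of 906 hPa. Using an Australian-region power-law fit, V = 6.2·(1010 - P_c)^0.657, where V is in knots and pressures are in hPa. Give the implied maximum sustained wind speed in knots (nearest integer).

ΔP = 1010 − 906 = 104 hPa.
104^0.657 ≈ 21.144.
V ≈ 6.2 × 21.144 ≈ 131.1 kt.

131 kt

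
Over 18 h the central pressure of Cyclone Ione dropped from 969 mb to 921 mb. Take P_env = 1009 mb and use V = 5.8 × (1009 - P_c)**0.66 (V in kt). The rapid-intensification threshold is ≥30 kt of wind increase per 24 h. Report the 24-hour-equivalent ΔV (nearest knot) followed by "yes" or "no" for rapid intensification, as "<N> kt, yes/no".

V₁: ΔP = 40, V ≈ 5.8 × 40^0.66 ≈ 66.19 kt.
V₂: ΔP = 88, V ≈ 5.8 × 88^0.66 ≈ 111.37 kt.
ΔV over 18 h = 45.18 kt → 24 h equivalent = 45.18 × 24/18 ≈ 60.24 kt.
60 kt ≥ 30 kt ⇒ rapid intensification.

60 kt, yes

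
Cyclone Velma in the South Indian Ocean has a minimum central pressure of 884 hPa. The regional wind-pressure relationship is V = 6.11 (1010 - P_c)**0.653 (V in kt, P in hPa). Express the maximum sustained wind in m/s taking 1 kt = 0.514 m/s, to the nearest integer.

74 m/s

ΔP = 1010 − 884 = 126 hPa.
V ≈ 6.11 × 126^0.653 = 6.11 × 23.526 ≈ 143.742 kt.
143.742 × 0.514 ≈ 73.88 m/s → 74 m/s.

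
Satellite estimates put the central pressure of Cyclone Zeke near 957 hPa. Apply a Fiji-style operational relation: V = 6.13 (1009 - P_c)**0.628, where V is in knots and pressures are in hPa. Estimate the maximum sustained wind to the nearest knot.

ΔP = 1009 − 957 = 52 hPa.
52^0.628 ≈ 11.958.
V ≈ 6.13 × 11.958 ≈ 73.3 kt.

73 kt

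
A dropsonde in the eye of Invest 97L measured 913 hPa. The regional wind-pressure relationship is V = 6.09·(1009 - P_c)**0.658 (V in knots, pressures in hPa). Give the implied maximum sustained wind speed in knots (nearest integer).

123 kt

ΔP = 1009 − 913 = 96 hPa.
96^0.658 ≈ 20.153.
V ≈ 6.09 × 20.153 ≈ 122.7 kt.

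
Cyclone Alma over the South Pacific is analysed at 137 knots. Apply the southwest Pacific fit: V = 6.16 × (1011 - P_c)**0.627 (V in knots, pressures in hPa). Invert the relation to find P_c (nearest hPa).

ΔP = (V / 6.16)^(1/0.627) = (137/6.16)^1.595.
137/6.16 = 22.240; 22.240^1.595 ≈ 140.78 hPa.
P_c = 1011 − 140.78 = 870.22 ≈ 870 hPa.

870 hPa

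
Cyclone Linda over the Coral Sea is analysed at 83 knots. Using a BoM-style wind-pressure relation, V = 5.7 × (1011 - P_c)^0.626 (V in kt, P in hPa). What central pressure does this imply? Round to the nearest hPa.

ΔP = (V / 5.7)^(1/0.626) = (83/5.7)^1.597.
83/5.7 = 14.561; 14.561^1.597 ≈ 72.14 hPa.
P_c = 1011 − 72.14 = 938.86 ≈ 939 hPa.

939 hPa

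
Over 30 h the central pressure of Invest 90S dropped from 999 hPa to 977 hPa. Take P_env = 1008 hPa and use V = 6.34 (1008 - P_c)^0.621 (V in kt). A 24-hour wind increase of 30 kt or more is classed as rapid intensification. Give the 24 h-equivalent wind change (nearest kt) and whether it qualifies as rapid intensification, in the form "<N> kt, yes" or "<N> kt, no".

23 kt, no

V₁: ΔP = 9, V ≈ 6.34 × 9^0.621 ≈ 24.81 kt.
V₂: ΔP = 31, V ≈ 6.34 × 31^0.621 ≈ 53.48 kt.
ΔV over 30 h = 28.67 kt → 24 h equivalent = 28.67 × 24/30 ≈ 22.94 kt.
23 kt < 30 kt ⇒ not rapid intensification.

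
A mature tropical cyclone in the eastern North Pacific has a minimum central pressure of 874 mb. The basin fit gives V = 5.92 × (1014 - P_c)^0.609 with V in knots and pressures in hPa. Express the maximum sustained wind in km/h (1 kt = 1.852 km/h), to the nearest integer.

ΔP = 1014 − 874 = 140 mb.
V ≈ 5.92 × 140^0.609 = 5.92 × 20.276 ≈ 120.037 kt.
120.037 × 1.852 ≈ 222.31 km/h → 222 km/h.

222 km/h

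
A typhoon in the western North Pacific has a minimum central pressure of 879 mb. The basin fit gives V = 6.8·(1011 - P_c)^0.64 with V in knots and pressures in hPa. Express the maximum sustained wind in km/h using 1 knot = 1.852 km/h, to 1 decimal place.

286.6 km/h

ΔP = 1011 − 879 = 132 mb.
V ≈ 6.8 × 132^0.64 = 6.8 × 22.760 ≈ 154.766 kt.
154.766 × 1.852 ≈ 286.63 km/h → 286.6 km/h.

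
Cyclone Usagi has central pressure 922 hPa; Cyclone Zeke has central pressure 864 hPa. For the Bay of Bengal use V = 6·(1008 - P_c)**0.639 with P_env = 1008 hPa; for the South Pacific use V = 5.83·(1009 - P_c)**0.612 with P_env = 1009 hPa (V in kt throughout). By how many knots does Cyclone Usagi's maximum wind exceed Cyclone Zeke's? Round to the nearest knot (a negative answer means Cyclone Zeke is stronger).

-19 kt

Cyclone Usagi: ΔP = 86; V ≈ 6 × 86^0.639 ≈ 103.35 kt.
Cyclone Zeke: ΔP = 145; V ≈ 5.83 × 145^0.612 ≈ 122.58 kt.
Difference ≈ 103.35 − 122.58 = -19.23 → -19 kt.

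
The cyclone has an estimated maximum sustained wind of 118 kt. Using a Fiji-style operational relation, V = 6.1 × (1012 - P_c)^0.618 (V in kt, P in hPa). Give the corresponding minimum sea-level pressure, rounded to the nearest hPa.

891 hPa

ΔP = (V / 6.1)^(1/0.618) = (118/6.1)^1.618.
118/6.1 = 19.344; 19.344^1.618 ≈ 120.73 hPa.
P_c = 1012 − 120.73 = 891.27 ≈ 891 hPa.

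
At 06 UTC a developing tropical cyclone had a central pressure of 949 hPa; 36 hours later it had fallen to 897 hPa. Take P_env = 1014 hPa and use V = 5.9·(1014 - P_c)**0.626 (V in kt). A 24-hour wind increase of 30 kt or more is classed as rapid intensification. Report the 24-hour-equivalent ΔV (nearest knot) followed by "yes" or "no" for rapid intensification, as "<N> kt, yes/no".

24 kt, no

V₁: ΔP = 65, V ≈ 5.9 × 65^0.626 ≈ 80.49 kt.
V₂: ΔP = 117, V ≈ 5.9 × 117^0.626 ≈ 116.29 kt.
ΔV over 36 h = 35.80 kt → 24 h equivalent = 35.80 × 24/36 ≈ 23.87 kt.
24 kt < 30 kt ⇒ not rapid intensification.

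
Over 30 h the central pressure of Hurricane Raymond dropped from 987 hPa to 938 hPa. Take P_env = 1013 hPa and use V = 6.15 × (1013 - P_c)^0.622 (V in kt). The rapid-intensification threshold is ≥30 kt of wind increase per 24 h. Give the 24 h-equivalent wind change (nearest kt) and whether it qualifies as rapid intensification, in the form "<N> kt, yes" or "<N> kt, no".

V₁: ΔP = 26, V ≈ 6.15 × 26^0.622 ≈ 46.66 kt.
V₂: ΔP = 75, V ≈ 6.15 × 75^0.622 ≈ 90.19 kt.
ΔV over 30 h = 43.53 kt → 24 h equivalent = 43.53 × 24/30 ≈ 34.82 kt.
35 kt ≥ 30 kt ⇒ rapid intensification.

35 kt, yes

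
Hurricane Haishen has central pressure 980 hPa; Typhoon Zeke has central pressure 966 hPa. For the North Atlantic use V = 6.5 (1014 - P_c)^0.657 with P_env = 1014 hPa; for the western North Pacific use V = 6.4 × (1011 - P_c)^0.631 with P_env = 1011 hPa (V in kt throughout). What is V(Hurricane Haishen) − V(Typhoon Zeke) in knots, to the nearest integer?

-5 kt

Hurricane Haishen: ΔP = 34; V ≈ 6.5 × 34^0.657 ≈ 65.93 kt.
Typhoon Zeke: ΔP = 45; V ≈ 6.4 × 45^0.631 ≈ 70.69 kt.
Difference ≈ 65.93 − 70.69 = -4.76 → -5 kt.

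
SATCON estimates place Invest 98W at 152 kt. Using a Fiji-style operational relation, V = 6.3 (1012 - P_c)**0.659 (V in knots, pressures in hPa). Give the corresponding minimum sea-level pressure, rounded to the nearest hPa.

887 hPa

ΔP = (V / 6.3)^(1/0.659) = (152/6.3)^1.517.
152/6.3 = 24.127; 24.127^1.517 ≈ 125.28 hPa.
P_c = 1012 − 125.28 = 886.72 ≈ 887 hPa.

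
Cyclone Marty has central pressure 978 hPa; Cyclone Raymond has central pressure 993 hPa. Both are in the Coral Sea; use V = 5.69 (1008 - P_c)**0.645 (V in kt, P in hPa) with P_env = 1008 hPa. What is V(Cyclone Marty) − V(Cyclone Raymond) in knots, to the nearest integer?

Cyclone Marty: ΔP = 30; V ≈ 5.69 × 30^0.645 ≈ 51.03 kt.
Cyclone Raymond: ΔP = 15; V ≈ 5.69 × 15^0.645 ≈ 32.64 kt.
Difference ≈ 51.03 − 32.64 = 18.39 → 18 kt.

18 kt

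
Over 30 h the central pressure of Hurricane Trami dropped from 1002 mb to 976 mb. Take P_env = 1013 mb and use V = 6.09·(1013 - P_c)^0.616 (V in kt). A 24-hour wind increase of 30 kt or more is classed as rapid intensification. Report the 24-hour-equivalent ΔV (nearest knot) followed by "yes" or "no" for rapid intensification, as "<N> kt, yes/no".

V₁: ΔP = 11, V ≈ 6.09 × 11^0.616 ≈ 26.68 kt.
V₂: ΔP = 37, V ≈ 6.09 × 37^0.616 ≈ 56.32 kt.
ΔV over 30 h = 29.64 kt → 24 h equivalent = 29.64 × 24/30 ≈ 23.71 kt.
24 kt < 30 kt ⇒ not rapid intensification.

24 kt, no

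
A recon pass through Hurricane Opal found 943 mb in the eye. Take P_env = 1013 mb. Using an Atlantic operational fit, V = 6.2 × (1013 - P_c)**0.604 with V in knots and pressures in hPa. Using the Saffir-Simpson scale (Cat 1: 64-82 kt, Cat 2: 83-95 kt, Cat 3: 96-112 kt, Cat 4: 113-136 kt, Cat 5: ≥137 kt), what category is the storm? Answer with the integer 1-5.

1

ΔP = 1013 − 943 = 70 mb.
V ≈ 6.2 × 70^0.604 = 6.2 × 13.01 ≈ 81 kt.
81 kt falls in the Category 1 band.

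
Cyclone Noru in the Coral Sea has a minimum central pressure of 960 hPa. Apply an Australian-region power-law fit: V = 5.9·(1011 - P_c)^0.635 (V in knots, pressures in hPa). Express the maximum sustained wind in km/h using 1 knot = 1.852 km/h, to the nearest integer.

ΔP = 1011 − 960 = 51 hPa.
V ≈ 5.9 × 51^0.635 = 5.9 × 12.142 ≈ 71.641 kt.
71.641 × 1.852 ≈ 132.68 km/h → 133 km/h.

133 km/h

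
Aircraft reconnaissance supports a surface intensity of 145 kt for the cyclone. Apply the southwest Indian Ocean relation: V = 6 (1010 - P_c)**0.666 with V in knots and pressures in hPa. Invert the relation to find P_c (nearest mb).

ΔP = (V / 6)^(1/0.666) = (145/6)^1.502.
145/6 = 24.167; 24.167^1.502 ≈ 119.37 mb.
P_c = 1010 − 119.37 = 890.63 ≈ 891 mb.

891 mb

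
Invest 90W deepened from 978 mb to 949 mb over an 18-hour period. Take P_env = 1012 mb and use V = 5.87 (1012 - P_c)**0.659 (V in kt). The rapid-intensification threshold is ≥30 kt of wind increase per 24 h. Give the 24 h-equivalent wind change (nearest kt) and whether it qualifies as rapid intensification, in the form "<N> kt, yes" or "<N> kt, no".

V₁: ΔP = 34, V ≈ 5.87 × 34^0.659 ≈ 59.96 kt.
V₂: ΔP = 63, V ≈ 5.87 × 63^0.659 ≈ 90.03 kt.
ΔV over 18 h = 30.07 kt → 24 h equivalent = 30.07 × 24/18 ≈ 40.09 kt.
40 kt ≥ 30 kt ⇒ rapid intensification.

40 kt, yes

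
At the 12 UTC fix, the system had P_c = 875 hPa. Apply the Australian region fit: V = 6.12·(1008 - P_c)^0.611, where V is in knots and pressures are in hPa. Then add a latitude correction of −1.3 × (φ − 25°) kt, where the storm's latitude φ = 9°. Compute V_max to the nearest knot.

142 kt

ΔP = 1008 − 875 = 133 hPa.
133^0.611 ≈ 19.846.
V ≈ 6.12 × 19.846 ≈ 121.5 kt.
Latitude correction: −1.3 × (9 − 25) = 20.8 kt.
Corrected V ≈ 142.3 kt → 142 kt.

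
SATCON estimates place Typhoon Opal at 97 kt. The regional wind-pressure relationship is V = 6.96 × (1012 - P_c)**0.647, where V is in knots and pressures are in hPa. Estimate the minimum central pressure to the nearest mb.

ΔP = (V / 6.96)^(1/0.647) = (97/6.96)^1.546.
97/6.96 = 13.937; 13.937^1.546 ≈ 58.67 mb.
P_c = 1012 − 58.67 = 953.33 ≈ 953 mb.

953 mb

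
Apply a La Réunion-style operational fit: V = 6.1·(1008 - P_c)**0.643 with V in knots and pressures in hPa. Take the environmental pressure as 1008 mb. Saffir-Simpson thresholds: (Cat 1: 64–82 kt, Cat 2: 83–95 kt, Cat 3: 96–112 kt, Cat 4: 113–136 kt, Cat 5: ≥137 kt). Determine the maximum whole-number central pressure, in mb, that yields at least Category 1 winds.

969 mb

Category 1 begins at V = 64 kt.
Required ΔP = (64/6.1)^(1/0.643) = 10.492^1.555 ≈ 38.69 mb.
P_c ≤ 1008 − 38.69 = 969.31, so the highest integer P_c is 969 mb.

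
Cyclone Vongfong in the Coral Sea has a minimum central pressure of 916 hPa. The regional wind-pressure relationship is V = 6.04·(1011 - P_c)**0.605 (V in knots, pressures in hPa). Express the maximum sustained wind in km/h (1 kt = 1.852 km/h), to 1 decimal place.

175.9 km/h

ΔP = 1011 − 916 = 95 hPa.
V ≈ 6.04 × 95^0.605 = 6.04 × 15.723 ≈ 94.964 kt.
94.964 × 1.852 ≈ 175.87 km/h → 175.9 km/h.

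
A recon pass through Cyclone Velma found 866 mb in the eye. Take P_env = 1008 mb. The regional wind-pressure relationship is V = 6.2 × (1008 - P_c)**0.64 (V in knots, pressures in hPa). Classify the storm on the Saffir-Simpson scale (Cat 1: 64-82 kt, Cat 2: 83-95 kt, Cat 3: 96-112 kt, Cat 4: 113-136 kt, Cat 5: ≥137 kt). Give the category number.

5

ΔP = 1008 − 866 = 142 mb.
V ≈ 6.2 × 142^0.64 = 6.2 × 23.85 ≈ 148 kt.
148 kt falls in the Category 5 band.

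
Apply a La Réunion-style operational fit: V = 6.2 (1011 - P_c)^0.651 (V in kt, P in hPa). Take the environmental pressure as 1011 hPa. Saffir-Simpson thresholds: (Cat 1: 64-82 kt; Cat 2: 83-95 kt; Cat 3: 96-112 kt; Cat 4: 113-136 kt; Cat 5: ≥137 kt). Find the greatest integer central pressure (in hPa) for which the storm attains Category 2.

957 hPa

Category 2 begins at V = 83 kt.
Required ΔP = (83/6.2)^(1/0.651) = 13.387^1.536 ≈ 53.79 hPa.
P_c ≤ 1011 − 53.79 = 957.21, so the highest integer P_c is 957 hPa.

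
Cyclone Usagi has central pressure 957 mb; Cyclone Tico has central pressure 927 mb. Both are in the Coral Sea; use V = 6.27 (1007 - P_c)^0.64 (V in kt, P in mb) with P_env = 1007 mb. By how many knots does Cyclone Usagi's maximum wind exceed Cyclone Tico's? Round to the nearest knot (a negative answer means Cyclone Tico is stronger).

Cyclone Usagi: ΔP = 50; V ≈ 6.27 × 50^0.64 ≈ 76.67 kt.
Cyclone Tico: ΔP = 80; V ≈ 6.27 × 80^0.64 ≈ 103.57 kt.
Difference ≈ 76.67 − 103.57 = -26.90 → -27 kt.

-27 kt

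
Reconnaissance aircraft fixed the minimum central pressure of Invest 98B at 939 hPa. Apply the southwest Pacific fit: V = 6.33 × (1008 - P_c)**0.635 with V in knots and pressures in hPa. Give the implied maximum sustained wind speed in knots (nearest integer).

ΔP = 1008 − 939 = 69 hPa.
69^0.635 ≈ 14.712.
V ≈ 6.33 × 14.712 ≈ 93.1 kt.

93 kt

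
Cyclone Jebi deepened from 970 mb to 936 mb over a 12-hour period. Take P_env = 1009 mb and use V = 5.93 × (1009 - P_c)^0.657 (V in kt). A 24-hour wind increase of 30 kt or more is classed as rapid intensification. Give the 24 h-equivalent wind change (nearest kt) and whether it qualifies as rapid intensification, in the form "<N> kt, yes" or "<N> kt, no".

67 kt, yes

V₁: ΔP = 39, V ≈ 5.93 × 39^0.657 ≈ 65.82 kt.
V₂: ΔP = 73, V ≈ 5.93 × 73^0.657 ≈ 99.37 kt.
ΔV over 12 h = 33.55 kt → 24 h equivalent = 33.55 × 24/12 ≈ 67.10 kt.
67 kt ≥ 30 kt ⇒ rapid intensification.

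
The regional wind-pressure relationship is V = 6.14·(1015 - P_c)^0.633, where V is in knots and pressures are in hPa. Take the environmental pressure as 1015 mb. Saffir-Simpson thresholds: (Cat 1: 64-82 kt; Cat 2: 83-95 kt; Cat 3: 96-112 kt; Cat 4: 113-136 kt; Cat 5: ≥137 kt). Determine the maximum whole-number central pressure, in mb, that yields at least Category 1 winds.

974 mb

Category 1 begins at V = 64 kt.
Required ΔP = (64/6.14)^(1/0.633) = 10.423^1.580 ≈ 40.57 mb.
P_c ≤ 1015 − 40.57 = 974.43, so the highest integer P_c is 974 mb.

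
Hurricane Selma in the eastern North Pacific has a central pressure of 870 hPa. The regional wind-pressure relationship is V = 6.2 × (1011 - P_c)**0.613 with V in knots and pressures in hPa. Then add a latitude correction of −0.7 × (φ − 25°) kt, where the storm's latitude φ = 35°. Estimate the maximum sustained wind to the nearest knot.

ΔP = 1011 − 870 = 141 hPa.
141^0.613 ≈ 20.772.
V ≈ 6.2 × 20.772 ≈ 128.8 kt.
Latitude correction: −0.7 × (35 − 25) = -7 kt.
Corrected V ≈ 121.8 kt → 122 kt.

122 kt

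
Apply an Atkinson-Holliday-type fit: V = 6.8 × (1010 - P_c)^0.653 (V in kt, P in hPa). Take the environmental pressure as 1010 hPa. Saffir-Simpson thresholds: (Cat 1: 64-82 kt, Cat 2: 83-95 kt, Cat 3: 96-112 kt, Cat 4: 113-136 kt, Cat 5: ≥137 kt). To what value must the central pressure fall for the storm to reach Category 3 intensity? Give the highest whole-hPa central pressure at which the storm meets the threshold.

952 hPa

Category 3 begins at V = 96 kt.
Required ΔP = (96/6.8)^(1/0.653) = 14.118^1.531 ≈ 57.64 hPa.
P_c ≤ 1010 − 57.64 = 952.36, so the highest integer P_c is 952 hPa.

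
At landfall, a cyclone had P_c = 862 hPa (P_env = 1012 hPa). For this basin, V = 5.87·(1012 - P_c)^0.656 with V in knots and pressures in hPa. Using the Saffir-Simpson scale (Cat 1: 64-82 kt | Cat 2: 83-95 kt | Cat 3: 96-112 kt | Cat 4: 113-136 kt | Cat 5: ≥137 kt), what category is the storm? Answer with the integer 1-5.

ΔP = 1012 − 862 = 150 hPa.
V ≈ 5.87 × 150^0.656 = 5.87 × 26.76 ≈ 157 kt.
157 kt falls in the Category 5 band.

5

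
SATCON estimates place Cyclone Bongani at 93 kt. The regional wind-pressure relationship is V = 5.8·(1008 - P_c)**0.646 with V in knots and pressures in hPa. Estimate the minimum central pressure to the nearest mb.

935 mb

ΔP = (V / 5.8)^(1/0.646) = (93/5.8)^1.548.
93/5.8 = 16.034; 16.034^1.548 ≈ 73.35 mb.
P_c = 1008 − 73.35 = 934.65 ≈ 935 mb.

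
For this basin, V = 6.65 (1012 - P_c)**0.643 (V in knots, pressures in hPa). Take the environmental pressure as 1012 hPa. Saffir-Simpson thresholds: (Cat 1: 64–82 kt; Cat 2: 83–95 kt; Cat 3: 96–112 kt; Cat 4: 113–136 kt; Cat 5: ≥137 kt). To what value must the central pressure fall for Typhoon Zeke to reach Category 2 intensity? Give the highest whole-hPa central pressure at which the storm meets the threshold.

Category 2 begins at V = 83 kt.
Required ΔP = (83/6.65)^(1/0.643) = 12.481^1.555 ≈ 50.69 hPa.
P_c ≤ 1012 − 50.69 = 961.31, so the highest integer P_c is 961 hPa.

961 hPa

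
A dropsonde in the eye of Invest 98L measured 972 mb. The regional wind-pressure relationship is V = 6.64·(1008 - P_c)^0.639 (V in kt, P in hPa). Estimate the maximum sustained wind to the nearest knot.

ΔP = 1008 − 972 = 36 mb.
36^0.639 ≈ 9.874.
V ≈ 6.64 × 9.874 ≈ 65.6 kt.

66 kt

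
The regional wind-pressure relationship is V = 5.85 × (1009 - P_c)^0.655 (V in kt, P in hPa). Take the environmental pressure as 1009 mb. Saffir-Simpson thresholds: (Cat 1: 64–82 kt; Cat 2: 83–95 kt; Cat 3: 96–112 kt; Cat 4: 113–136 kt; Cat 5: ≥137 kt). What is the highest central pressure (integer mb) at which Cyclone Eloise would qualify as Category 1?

Category 1 begins at V = 64 kt.
Required ΔP = (64/5.85)^(1/0.655) = 10.940^1.527 ≈ 38.57 mb.
P_c ≤ 1009 − 38.57 = 970.43, so the highest integer P_c is 970 mb.

970 mb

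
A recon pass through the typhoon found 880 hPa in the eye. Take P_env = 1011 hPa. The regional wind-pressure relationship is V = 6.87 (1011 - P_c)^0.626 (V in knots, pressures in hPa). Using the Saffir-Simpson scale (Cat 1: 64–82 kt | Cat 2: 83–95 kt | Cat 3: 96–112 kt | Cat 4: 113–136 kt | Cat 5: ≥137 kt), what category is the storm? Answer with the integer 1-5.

5

ΔP = 1011 − 880 = 131 hPa.
V ≈ 6.87 × 131^0.626 = 6.87 × 21.15 ≈ 145 kt.
145 kt falls in the Category 5 band.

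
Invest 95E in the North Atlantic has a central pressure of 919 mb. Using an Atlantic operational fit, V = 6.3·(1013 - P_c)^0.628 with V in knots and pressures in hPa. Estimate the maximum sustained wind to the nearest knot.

ΔP = 1013 − 919 = 94 mb.
94^0.628 ≈ 17.343.
V ≈ 6.3 × 17.343 ≈ 109.3 kt.

109 kt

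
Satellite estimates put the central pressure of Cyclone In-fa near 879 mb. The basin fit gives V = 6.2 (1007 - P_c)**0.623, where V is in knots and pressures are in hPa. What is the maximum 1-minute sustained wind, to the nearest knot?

ΔP = 1007 − 879 = 128 mb.
128^0.623 ≈ 20.549.
V ≈ 6.2 × 20.549 ≈ 127.4 kt.

127 kt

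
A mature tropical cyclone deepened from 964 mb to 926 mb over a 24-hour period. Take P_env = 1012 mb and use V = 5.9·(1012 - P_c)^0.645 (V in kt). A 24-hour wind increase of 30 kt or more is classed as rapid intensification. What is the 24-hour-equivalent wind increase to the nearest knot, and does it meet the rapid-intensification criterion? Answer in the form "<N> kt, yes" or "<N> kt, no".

33 kt, yes

V₁: ΔP = 48, V ≈ 5.9 × 48^0.645 ≈ 71.66 kt.
V₂: ΔP = 86, V ≈ 5.9 × 86^0.645 ≈ 104.38 kt.
ΔV over 24 h = 32.72 kt → 24 h equivalent = 32.72 × 24/24 ≈ 32.72 kt.
33 kt ≥ 30 kt ⇒ rapid intensification.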